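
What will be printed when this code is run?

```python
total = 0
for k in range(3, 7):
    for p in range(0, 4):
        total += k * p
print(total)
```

108

k=3,p=0: total = 0+0 = 0
k=3,p=1: total = 0+3 = 3
k=3,p=2: total = 3+6 = 9
k=3,p=3: total = 9+9 = 18
k=4,p=0: total = 18+0 = 18
k=4,p=1: total = 18+4 = 22
k=4,p=2: total = 22+8 = 30
k=4,p=3: total = 30+12 = 42
k=5,p=0: total = 42+0 = 42
k=5,p=1: total = 42+5 = 47
k=5,p=2: total = 47+10 = 57
k=5,p=3: total = 57+15 = 72
k=6,p=0: total = 72+0 = 72
k=6,p=1: total = 72+6 = 78
k=6,p=2: total = 78+12 = 90
k=6,p=3: total = 90+18 = 108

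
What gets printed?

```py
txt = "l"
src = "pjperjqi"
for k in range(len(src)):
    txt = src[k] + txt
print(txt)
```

iqjrepjpl

k=0: prepend 'p' → 'pl'
k=1: prepend 'j' → 'jpl'
k=2: prepend 'p' → 'pjpl'
k=3: prepend 'e' → 'epjpl'
k=4: prepend 'r' → 'repjpl'
k=5: prepend 'j' → 'jrepjpl'
k=6: prepend 'q' → 'qjrepjpl'
k=7: prepend 'i' → 'iqjrepjpl'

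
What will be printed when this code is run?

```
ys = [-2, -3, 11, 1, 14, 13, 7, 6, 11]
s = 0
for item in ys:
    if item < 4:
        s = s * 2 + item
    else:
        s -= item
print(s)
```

-86

item=-2: <4, s = 0*2+(-2) = -2
item=-3: <4, s = (-2)*2+(-3) = -7
item=11: not <4, s = (-7)-11 = -18
item=1: <4, s = (-18)*2+1 = -35
item=14: not <4, s = (-35)-14 = -49
item=13: not <4, s = (-49)-13 = -62
item=7: not <4, s = (-62)-7 = -69
item=6: not <4, s = (-69)-6 = -75
item=11: not <4, s = (-75)-11 = -86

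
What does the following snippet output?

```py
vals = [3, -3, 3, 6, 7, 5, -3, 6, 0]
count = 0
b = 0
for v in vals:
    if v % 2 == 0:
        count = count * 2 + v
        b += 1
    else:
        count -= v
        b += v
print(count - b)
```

v=3: not even, count = 0-3 = -3; b=3
v=-3: not even, count = (-3)-(-3) = 0; b=0
v=3: not even, count = 0-3 = -3; b=3
v=6: even, count = (-3)*2+6 = 0; b=4
v=7: not even, count = 0-7 = -7; b=11
v=5: not even, count = (-7)-5 = -12; b=16
v=-3: not even, count = (-12)-(-3) = -9; b=13
v=6: even, count = (-9)*2+6 = -12; b=14
v=0: even, count = (-12)*2+0 = -24; b=15
count-b = (-24)-15 = -39

-39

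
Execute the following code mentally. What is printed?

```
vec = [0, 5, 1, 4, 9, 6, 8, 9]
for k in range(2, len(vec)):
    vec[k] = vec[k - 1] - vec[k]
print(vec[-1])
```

k=2: vec[2] = 5-1 = 4 → [0, 5, 4, 4, 9, 6, 8, 9]
k=3: vec[3] = 4-4 = 0 → [0, 5, 4, 0, 9, 6, 8, 9]
k=4: vec[4] = 0-9 = -9 → [0, 5, 4, 0, -9, 6, 8, 9]
k=5: vec[5] = (-9)-6 = -15 → [0, 5, 4, 0, -9, -15, 8, 9]
k=6: vec[6] = (-15)-8 = -23 → [0, 5, 4, 0, -9, -15, -23, 9]
k=7: vec[7] = (-23)-9 = -32 → [0, 5, 4, 0, -9, -15, -23, -32]

-32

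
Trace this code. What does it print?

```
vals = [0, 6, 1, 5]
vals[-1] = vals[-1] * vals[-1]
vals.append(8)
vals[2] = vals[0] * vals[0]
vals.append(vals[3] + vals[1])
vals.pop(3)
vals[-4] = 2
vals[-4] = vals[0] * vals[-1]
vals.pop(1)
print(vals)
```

vals[-1] = vals[-1]*vals[-1] = 5*5 = 25 → [0, 6, 1, 25]
append 8 → [0, 6, 1, 25, 8]
vals[2] = vals[0]*vals[0] = 0*0 = 0 → [0, 6, 0, 25, 8]
append vals[3]+vals[1] = 25+6 = 31 → [0, 6, 0, 25, 8, 31]
pop(3) removes 25 → [0, 6, 0, 8, 31]
vals[-4] = 2 → [0, 2, 0, 8, 31]
vals[-4] = vals[0]*vals[-1] = 0*31 = 0 → [0, 0, 0, 8, 31]
pop(1) removes 0 → [0, 0, 8, 31]

[0, 0, 8, 31]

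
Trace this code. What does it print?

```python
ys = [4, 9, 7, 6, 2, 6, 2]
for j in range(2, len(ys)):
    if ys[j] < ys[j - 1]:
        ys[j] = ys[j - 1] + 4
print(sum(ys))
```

j=2: 7<9, ys[2] = 9+4 = 13 → [4, 9, 13, 6, 2, 6, 2]
j=3: 6<13, ys[3] = 13+4 = 17 → [4, 9, 13, 17, 2, 6, 2]
j=4: 2<17, ys[4] = 17+4 = 21 → [4, 9, 13, 17, 21, 6, 2]
j=5: 6<21, ys[5] = 21+4 = 25 → [4, 9, 13, 17, 21, 25, 2]
j=6: 2<25, ys[6] = 25+4 = 29 → [4, 9, 13, 17, 21, 25, 29]
sum = 118

118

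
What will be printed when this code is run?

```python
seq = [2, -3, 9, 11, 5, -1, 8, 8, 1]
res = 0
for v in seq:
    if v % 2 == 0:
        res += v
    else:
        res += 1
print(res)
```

24

v=2: even, res = 0+2 = 2
v=-3: not even, res = 2+1 = 3
v=9: not even, res = 3+1 = 4
v=11: not even, res = 4+1 = 5
v=5: not even, res = 5+1 = 6
v=-1: not even, res = 6+1 = 7
v=8: even, res = 7+8 = 15
v=8: even, res = 15+8 = 23
v=1: not even, res = 23+1 = 24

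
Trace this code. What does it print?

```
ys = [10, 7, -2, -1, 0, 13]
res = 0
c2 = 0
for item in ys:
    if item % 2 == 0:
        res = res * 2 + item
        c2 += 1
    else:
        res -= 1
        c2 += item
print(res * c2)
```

638

item=10: even, res = 0*2+10 = 10; c2=1
item=7: not even, res = 10-1 = 9; c2=8
item=-2: even, res = 9*2+(-2) = 16; c2=9
item=-1: not even, res = 16-1 = 15; c2=8
item=0: even, res = 15*2+0 = 30; c2=9
item=13: not even, res = 30-1 = 29; c2=22
res*c2 = 29*22 = 638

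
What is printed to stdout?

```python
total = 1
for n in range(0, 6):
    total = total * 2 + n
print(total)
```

n=0: total = 1*2+0 = 2
n=1: total = 2*2+1 = 5
n=2: total = 5*2+2 = 12
n=3: total = 12*2+3 = 27
n=4: total = 27*2+4 = 58
n=5: total = 58*2+5 = 121

121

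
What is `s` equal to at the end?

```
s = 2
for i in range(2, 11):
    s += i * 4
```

218

i=2: s = 2+2*4 = 10
i=3: s = 10+3*4 = 22
i=4: s = 22+4*4 = 38
i=5: s = 38+5*4 = 58
i=6: s = 58+6*4 = 82
i=7: s = 82+7*4 = 110
i=8: s = 110+8*4 = 142
i=9: s = 142+9*4 = 178
i=10: s = 178+10*4 = 218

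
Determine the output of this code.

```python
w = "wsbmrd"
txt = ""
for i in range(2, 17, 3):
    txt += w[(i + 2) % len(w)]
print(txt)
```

i=2: add w[4]='r' → 'r'
i=5: add w[1]='s' → 'rs'
i=8: add w[4]='r' → 'rsr'
i=11: add w[1]='s' → 'rsrs'
i=14: add w[4]='r' → 'rsrsr'

rsrsr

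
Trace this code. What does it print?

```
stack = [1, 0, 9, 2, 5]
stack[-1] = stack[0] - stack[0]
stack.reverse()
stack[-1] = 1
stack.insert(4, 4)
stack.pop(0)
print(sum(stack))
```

stack[-1] = stack[0]-stack[0] = 1-1 = 0 → [1, 0, 9, 2, 0]
reverse → [0, 2, 9, 0, 1]
stack[-1] = 1 → [0, 2, 9, 0, 1]
insert 4 at 4 → [0, 2, 9, 0, 4, 1]
pop(0) removes 0 → [2, 9, 0, 4, 1]
sum = 16

16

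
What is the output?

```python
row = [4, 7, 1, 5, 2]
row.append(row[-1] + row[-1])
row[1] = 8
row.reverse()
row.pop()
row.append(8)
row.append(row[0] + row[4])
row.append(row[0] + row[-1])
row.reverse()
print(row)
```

append row[-1]+row[-1] = 2+2 = 4 → [4, 7, 1, 5, 2, 4]
row[1] = 8 → [4, 8, 1, 5, 2, 4]
reverse → [4, 2, 5, 1, 8, 4]
pop() removes 4 → [4, 2, 5, 1, 8]
append 8 → [4, 2, 5, 1, 8, 8]
append row[0]+row[4] = 4+8 = 12 → [4, 2, 5, 1, 8, 8, 12]
append row[0]+row[-1] = 4+12 = 16 → [4, 2, 5, 1, 8, 8, 12, 16]
reverse → [16, 12, 8, 8, 1, 5, 2, 4]

[16, 12, 8, 8, 1, 5, 2, 4]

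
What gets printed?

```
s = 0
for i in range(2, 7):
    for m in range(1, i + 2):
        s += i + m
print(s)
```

190

i=2,m=1: s = 0+3 = 3
i=2,m=2: s = 3+4 = 7
i=2,m=3: s = 7+5 = 12
i=3,m=1: s = 12+4 = 16
i=3,m=2: s = 16+5 = 21
i=3,m=3: s = 21+6 = 27
i=3,m=4: s = 27+7 = 34
i=4,m=1: s = 34+5 = 39
i=4,m=2: s = 39+6 = 45
i=4,m=3: s = 45+7 = 52
i=4,m=4: s = 52+8 = 60
i=4,m=5: s = 60+9 = 69
i=5,m=1: s = 69+6 = 75
i=5,m=2: s = 75+7 = 82
i=5,m=3: s = 82+8 = 90
i=5,m=4: s = 90+9 = 99
i=5,m=5: s = 99+10 = 109
i=5,m=6: s = 109+11 = 120
i=6,m=1: s = 120+7 = 127
i=6,m=2: s = 127+8 = 135
i=6,m=3: s = 135+9 = 144
i=6,m=4: s = 144+10 = 154
i=6,m=5: s = 154+11 = 165
i=6,m=6: s = 165+12 = 177
i=6,m=7: s = 177+13 = 190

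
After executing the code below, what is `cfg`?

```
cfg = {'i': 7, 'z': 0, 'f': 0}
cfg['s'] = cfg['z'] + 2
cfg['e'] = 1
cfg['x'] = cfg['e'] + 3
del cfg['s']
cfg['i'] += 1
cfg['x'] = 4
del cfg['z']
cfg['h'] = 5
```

{'i': 8, 'f': 0, 'e': 1, 'x': 4, 'h': 5}

cfg['s'] = cfg['z']+2 = 2 → {'i': 7, 'z': 0, 'f': 0, 's': 2}
cfg['e'] = 1 → {'i': 7, 'z': 0, 'f': 0, 's': 2, 'e': 1}
cfg['x'] = cfg['e']+3 = 4 → {'i': 7, 'z': 0, 'f': 0, 's': 2, 'e': 1, 'x': 4}
del 's' → {'i': 7, 'z': 0, 'f': 0, 'e': 1, 'x': 4}
cfg['i'] = 7+1 = 8 → {'i': 8, 'z': 0, 'f': 0, 'e': 1, 'x': 4}
cfg['x'] = 4 → {'i': 8, 'z': 0, 'f': 0, 'e': 1, 'x': 4}
del 'z' → {'i': 8, 'f': 0, 'e': 1, 'x': 4}
cfg['h'] = 5 → {'i': 8, 'f': 0, 'e': 1, 'x': 4, 'h': 5}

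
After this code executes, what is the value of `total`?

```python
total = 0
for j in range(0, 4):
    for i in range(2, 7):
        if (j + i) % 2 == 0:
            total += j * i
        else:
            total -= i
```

j=0,i=2: even sum, total = 0+0 = 0
j=0,i=3: odd sum, total = 0-3 = -3
j=0,i=4: even sum, total = (-3)+0 = -3
j=0,i=5: odd sum, total = (-3)-5 = -8
j=0,i=6: even sum, total = (-8)+0 = -8
j=1,i=2: odd sum, total = (-8)-2 = -10
j=1,i=3: even sum, total = (-10)+3 = -7
j=1,i=4: odd sum, total = (-7)-4 = -11
j=1,i=5: even sum, total = (-11)+5 = -6
j=1,i=6: odd sum, total = (-6)-6 = -12
j=2,i=2: even sum, total = (-12)+4 = -8
j=2,i=3: odd sum, total = (-8)-3 = -11
j=2,i=4: even sum, total = (-11)+8 = -3
j=2,i=5: odd sum, total = (-3)-5 = -8
j=2,i=6: even sum, total = (-8)+12 = 4
j=3,i=2: odd sum, total = 4-2 = 2
j=3,i=3: even sum, total = 2+9 = 11
j=3,i=4: odd sum, total = 11-4 = 7
j=3,i=5: even sum, total = 7+15 = 22
j=3,i=6: odd sum, total = 22-6 = 16

16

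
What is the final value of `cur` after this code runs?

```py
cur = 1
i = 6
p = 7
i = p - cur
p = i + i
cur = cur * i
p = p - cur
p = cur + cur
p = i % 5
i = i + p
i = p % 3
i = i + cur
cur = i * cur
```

42

i = 7-1 = 6
p = 6+6 = 12
cur = 1*6 = 6
p = 12-6 = 6
p = 6+6 = 12
p = 6%5 = 1
i = 6+1 = 7
i = 1%3 = 1
i = 1+6 = 7
cur = 7*6 = 42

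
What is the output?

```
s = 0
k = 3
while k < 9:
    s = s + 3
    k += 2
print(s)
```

9

k=3: s = 0+3 = 3
k=5: s = 3+3 = 6
k=7: s = 6+3 = 9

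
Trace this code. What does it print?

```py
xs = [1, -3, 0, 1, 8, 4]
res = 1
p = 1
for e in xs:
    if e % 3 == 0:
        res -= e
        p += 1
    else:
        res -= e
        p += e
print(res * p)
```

-170

e=1: not %3==0, res = 1-1 = 0; p=2
e=-3: %3==0, res = 0-(-3) = 3; p=3
e=0: %3==0, res = 3-0 = 3; p=4
e=1: not %3==0, res = 3-1 = 2; p=5
e=8: not %3==0, res = 2-8 = -6; p=13
e=4: not %3==0, res = (-6)-4 = -10; p=17
res*p = (-10)*17 = -170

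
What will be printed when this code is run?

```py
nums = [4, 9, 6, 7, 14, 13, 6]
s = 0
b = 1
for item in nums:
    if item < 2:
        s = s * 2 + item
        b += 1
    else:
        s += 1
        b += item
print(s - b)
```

item=4: not <2, s = 0+1 = 1; b=5
item=9: not <2, s = 1+1 = 2; b=14
item=6: not <2, s = 2+1 = 3; b=20
item=7: not <2, s = 3+1 = 4; b=27
item=14: not <2, s = 4+1 = 5; b=41
item=13: not <2, s = 5+1 = 6; b=54
item=6: not <2, s = 6+1 = 7; b=60
s-b = 7-60 = -53

-53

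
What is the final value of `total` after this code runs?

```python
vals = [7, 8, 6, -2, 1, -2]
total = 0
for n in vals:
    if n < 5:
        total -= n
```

3

n=7: not <5
n=8: not <5
n=6: not <5
n=-2: <5, total = 0-(-2) = 2
n=1: <5, total = 2-1 = 1
n=-2: <5, total = 1-(-2) = 3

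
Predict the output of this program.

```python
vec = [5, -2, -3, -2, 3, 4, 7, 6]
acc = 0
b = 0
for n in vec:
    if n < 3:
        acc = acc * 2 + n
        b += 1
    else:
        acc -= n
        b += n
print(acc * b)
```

-2128

n=5: not <3, acc = 0-5 = -5; b=5
n=-2: <3, acc = (-5)*2+(-2) = -12; b=6
n=-3: <3, acc = (-12)*2+(-3) = -27; b=7
n=-2: <3, acc = (-27)*2+(-2) = -56; b=8
n=3: not <3, acc = (-56)-3 = -59; b=11
n=4: not <3, acc = (-59)-4 = -63; b=15
n=7: not <3, acc = (-63)-7 = -70; b=22
n=6: not <3, acc = (-70)-6 = -76; b=28
acc*b = (-76)*28 = -2128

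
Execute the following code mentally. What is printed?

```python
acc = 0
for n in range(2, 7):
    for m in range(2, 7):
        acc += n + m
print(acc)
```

n=2,m=2: acc = 0+4 = 4
n=2,m=3: acc = 4+5 = 9
n=2,m=4: acc = 9+6 = 15
n=2,m=5: acc = 15+7 = 22
n=2,m=6: acc = 22+8 = 30
n=3,m=2: acc = 30+5 = 35
n=3,m=3: acc = 35+6 = 41
n=3,m=4: acc = 41+7 = 48
n=3,m=5: acc = 48+8 = 56
n=3,m=6: acc = 56+9 = 65
n=4,m=2: acc = 65+6 = 71
n=4,m=3: acc = 71+7 = 78
n=4,m=4: acc = 78+8 = 86
n=4,m=5: acc = 86+9 = 95
n=4,m=6: acc = 95+10 = 105
n=5,m=2: acc = 105+7 = 112
n=5,m=3: acc = 112+8 = 120
n=5,m=4: acc = 120+9 = 129
n=5,m=5: acc = 129+10 = 139
n=5,m=6: acc = 139+11 = 150
n=6,m=2: acc = 150+8 = 158
n=6,m=3: acc = 158+9 = 167
n=6,m=4: acc = 167+10 = 177
n=6,m=5: acc = 177+11 = 188
n=6,m=6: acc = 188+12 = 200

200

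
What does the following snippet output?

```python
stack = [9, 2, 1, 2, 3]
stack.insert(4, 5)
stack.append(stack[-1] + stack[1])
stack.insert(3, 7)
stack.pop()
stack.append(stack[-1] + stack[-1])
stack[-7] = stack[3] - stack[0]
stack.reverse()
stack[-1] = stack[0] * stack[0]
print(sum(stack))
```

58

insert 5 at 4 → [9, 2, 1, 2, 5, 3]
append stack[-1]+stack[1] = 3+2 = 5 → [9, 2, 1, 2, 5, 3, 5]
insert 7 at 3 → [9, 2, 1, 7, 2, 5, 3, 5]
pop() removes 5 → [9, 2, 1, 7, 2, 5, 3]
append stack[-1]+stack[-1] = 3+3 = 6 → [9, 2, 1, 7, 2, 5, 3, 6]
stack[-7] = stack[3]-stack[0] = 7-9 = -2 → [9, -2, 1, 7, 2, 5, 3, 6]
reverse → [6, 3, 5, 2, 7, 1, -2, 9]
stack[-1] = stack[0]*stack[0] = 6*6 = 36 → [6, 3, 5, 2, 7, 1, -2, 36]
sum = 58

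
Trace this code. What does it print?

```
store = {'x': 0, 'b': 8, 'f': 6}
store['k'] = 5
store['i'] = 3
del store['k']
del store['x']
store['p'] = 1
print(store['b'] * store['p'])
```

store['k'] = 5 → {'x': 0, 'b': 8, 'f': 6, 'k': 5}
store['i'] = 3 → {'x': 0, 'b': 8, 'f': 6, 'k': 5, 'i': 3}
del 'k' → {'x': 0, 'b': 8, 'f': 6, 'i': 3}
del 'x' → {'b': 8, 'f': 6, 'i': 3}
store['p'] = 1 → {'b': 8, 'f': 6, 'i': 3, 'p': 1}
store['b']*store['p'] = 8*1 = 8

8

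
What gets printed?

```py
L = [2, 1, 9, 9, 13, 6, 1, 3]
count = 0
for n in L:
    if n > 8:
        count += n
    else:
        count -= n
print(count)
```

n=2: not >8, count = 0-2 = -2
n=1: not >8, count = (-2)-1 = -3
n=9: >8, count = (-3)+9 = 6
n=9: >8, count = 6+9 = 15
n=13: >8, count = 15+13 = 28
n=6: not >8, count = 28-6 = 22
n=1: not >8, count = 22-1 = 21
n=3: not >8, count = 21-3 = 18

18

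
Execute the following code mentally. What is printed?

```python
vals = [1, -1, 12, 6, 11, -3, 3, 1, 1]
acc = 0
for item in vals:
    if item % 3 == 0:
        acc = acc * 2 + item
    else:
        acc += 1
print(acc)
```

item=1: not %3==0, acc = 0+1 = 1
item=-1: not %3==0, acc = 1+1 = 2
item=12: %3==0, acc = 2*2+12 = 16
item=6: %3==0, acc = 16*2+6 = 38
item=11: not %3==0, acc = 38+1 = 39
item=-3: %3==0, acc = 39*2+(-3) = 75
item=3: %3==0, acc = 75*2+3 = 153
item=1: not %3==0, acc = 153+1 = 154
item=1: not %3==0, acc = 154+1 = 155

155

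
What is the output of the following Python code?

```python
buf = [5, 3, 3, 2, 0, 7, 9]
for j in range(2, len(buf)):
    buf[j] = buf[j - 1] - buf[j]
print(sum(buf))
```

-23

j=2: buf[2] = 3-3 = 0 → [5, 3, 0, 2, 0, 7, 9]
j=3: buf[3] = 0-2 = -2 → [5, 3, 0, -2, 0, 7, 9]
j=4: buf[4] = (-2)-0 = -2 → [5, 3, 0, -2, -2, 7, 9]
j=5: buf[5] = (-2)-7 = -9 → [5, 3, 0, -2, -2, -9, 9]
j=6: buf[6] = (-9)-9 = -18 → [5, 3, 0, -2, -2, -9, -18]
sum = -23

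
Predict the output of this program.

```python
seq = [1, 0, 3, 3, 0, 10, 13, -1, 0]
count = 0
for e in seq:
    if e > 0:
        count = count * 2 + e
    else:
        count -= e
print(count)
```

e=1: >0, count = 0*2+1 = 1
e=0: not >0, count = 1-0 = 1
e=3: >0, count = 1*2+3 = 5
e=3: >0, count = 5*2+3 = 13
e=0: not >0, count = 13-0 = 13
e=10: >0, count = 13*2+10 = 36
e=13: >0, count = 36*2+13 = 85
e=-1: not >0, count = 85-(-1) = 86
e=0: not >0, count = 86-0 = 86

86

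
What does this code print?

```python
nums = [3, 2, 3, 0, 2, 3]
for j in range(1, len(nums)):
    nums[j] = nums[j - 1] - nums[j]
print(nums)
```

[3, 1, -2, -2, -4, -7]

j=1: nums[1] = 3-2 = 1 → [3, 1, 3, 0, 2, 3]
j=2: nums[2] = 1-3 = -2 → [3, 1, -2, 0, 2, 3]
j=3: nums[3] = (-2)-0 = -2 → [3, 1, -2, -2, 2, 3]
j=4: nums[4] = (-2)-2 = -4 → [3, 1, -2, -2, -4, 3]
j=5: nums[5] = (-4)-3 = -7 → [3, 1, -2, -2, -4, -7]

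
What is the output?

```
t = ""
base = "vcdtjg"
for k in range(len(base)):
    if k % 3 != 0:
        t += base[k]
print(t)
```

k=0: skip
k=1: add 'c' → 'c'
k=2: add 'd' → 'cd'
k=3: skip
k=4: add 'j' → 'cdj'
k=5: add 'g' → 'cdjg'

cdjg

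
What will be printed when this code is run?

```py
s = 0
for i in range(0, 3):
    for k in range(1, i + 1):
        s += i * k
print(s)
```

7

i=1,k=1: s = 0+1 = 1
i=2,k=1: s = 1+2 = 3
i=2,k=2: s = 3+4 = 7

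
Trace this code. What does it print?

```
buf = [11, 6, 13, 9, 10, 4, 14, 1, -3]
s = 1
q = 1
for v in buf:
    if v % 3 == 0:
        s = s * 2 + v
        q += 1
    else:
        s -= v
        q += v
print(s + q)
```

-94

v=11: not %3==0, s = 1-11 = -10; q=12
v=6: %3==0, s = (-10)*2+6 = -14; q=13
v=13: not %3==0, s = (-14)-13 = -27; q=26
v=9: %3==0, s = (-27)*2+9 = -45; q=27
v=10: not %3==0, s = (-45)-10 = -55; q=37
v=4: not %3==0, s = (-55)-4 = -59; q=41
v=14: not %3==0, s = (-59)-14 = -73; q=55
v=1: not %3==0, s = (-73)-1 = -74; q=56
v=-3: %3==0, s = (-74)*2+(-3) = -151; q=57
s+q = (-151)+57 = -94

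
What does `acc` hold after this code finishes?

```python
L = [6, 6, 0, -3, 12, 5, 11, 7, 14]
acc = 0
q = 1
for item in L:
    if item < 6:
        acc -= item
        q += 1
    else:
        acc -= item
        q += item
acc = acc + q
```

item=6: not <6, acc = 0-6 = -6; q=7
item=6: not <6, acc = (-6)-6 = -12; q=13
item=0: <6, acc = (-12)-0 = -12; q=14
item=-3: <6, acc = (-12)-(-3) = -9; q=15
item=12: not <6, acc = (-9)-12 = -21; q=27
item=5: <6, acc = (-21)-5 = -26; q=28
item=11: not <6, acc = (-26)-11 = -37; q=39
item=7: not <6, acc = (-37)-7 = -44; q=46
item=14: not <6, acc = (-44)-14 = -58; q=60
acc+q = (-58)+60 = 2

2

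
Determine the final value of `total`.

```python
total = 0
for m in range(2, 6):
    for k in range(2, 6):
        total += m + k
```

m=2,k=2: total = 0+4 = 4
m=2,k=3: total = 4+5 = 9
m=2,k=4: total = 9+6 = 15
m=2,k=5: total = 15+7 = 22
m=3,k=2: total = 22+5 = 27
m=3,k=3: total = 27+6 = 33
m=3,k=4: total = 33+7 = 40
m=3,k=5: total = 40+8 = 48
m=4,k=2: total = 48+6 = 54
m=4,k=3: total = 54+7 = 61
m=4,k=4: total = 61+8 = 69
m=4,k=5: total = 69+9 = 78
m=5,k=2: total = 78+7 = 85
m=5,k=3: total = 85+8 = 93
m=5,k=4: total = 93+9 = 102
m=5,k=5: total = 102+10 = 112

112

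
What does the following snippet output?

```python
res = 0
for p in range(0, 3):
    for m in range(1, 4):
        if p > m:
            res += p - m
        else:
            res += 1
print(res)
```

p=0,m=1: not 0>1, res = 0+1 = 1
p=0,m=2: not 0>2, res = 1+1 = 2
p=0,m=3: not 0>3, res = 2+1 = 3
p=1,m=1: not 1>1, res = 3+1 = 4
p=1,m=2: not 1>2, res = 4+1 = 5
p=1,m=3: not 1>3, res = 5+1 = 6
p=2,m=1: 2>1, res = 6+1 = 7
p=2,m=2: not 2>2, res = 7+1 = 8
p=2,m=3: not 2>3, res = 8+1 = 9

9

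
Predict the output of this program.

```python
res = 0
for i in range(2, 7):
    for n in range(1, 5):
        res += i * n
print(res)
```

i=2,n=1: res = 0+2 = 2
i=2,n=2: res = 2+4 = 6
i=2,n=3: res = 6+6 = 12
i=2,n=4: res = 12+8 = 20
i=3,n=1: res = 20+3 = 23
i=3,n=2: res = 23+6 = 29
i=3,n=3: res = 29+9 = 38
i=3,n=4: res = 38+12 = 50
i=4,n=1: res = 50+4 = 54
i=4,n=2: res = 54+8 = 62
i=4,n=3: res = 62+12 = 74
i=4,n=4: res = 74+16 = 90
i=5,n=1: res = 90+5 = 95
i=5,n=2: res = 95+10 = 105
i=5,n=3: res = 105+15 = 120
i=5,n=4: res = 120+20 = 140
i=6,n=1: res = 140+6 = 146
i=6,n=2: res = 146+12 = 158
i=6,n=3: res = 158+18 = 176
i=6,n=4: res = 176+24 = 200

200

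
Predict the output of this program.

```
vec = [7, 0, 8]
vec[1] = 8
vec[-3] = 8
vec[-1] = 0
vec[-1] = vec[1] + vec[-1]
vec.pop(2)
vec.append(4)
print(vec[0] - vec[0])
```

0

vec[1] = 8 → [7, 8, 8]
vec[-3] = 8 → [8, 8, 8]
vec[-1] = 0 → [8, 8, 0]
vec[-1] = vec[1]+vec[-1] = 8+0 = 8 → [8, 8, 8]
pop(2) removes 8 → [8, 8]
append 4 → [8, 8, 4]
vec[0]-vec[0] = 8-8 = 0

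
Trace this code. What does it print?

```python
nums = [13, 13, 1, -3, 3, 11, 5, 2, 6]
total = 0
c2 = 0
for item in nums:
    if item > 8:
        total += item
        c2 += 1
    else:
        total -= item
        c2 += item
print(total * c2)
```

391

item=13: >8, total = 0+13 = 13; c2=1
item=13: >8, total = 13+13 = 26; c2=2
item=1: not >8, total = 26-1 = 25; c2=3
item=-3: not >8, total = 25-(-3) = 28; c2=0
item=3: not >8, total = 28-3 = 25; c2=3
item=11: >8, total = 25+11 = 36; c2=4
item=5: not >8, total = 36-5 = 31; c2=9
item=2: not >8, total = 31-2 = 29; c2=11
item=6: not >8, total = 29-6 = 23; c2=17
total*c2 = 23*17 = 391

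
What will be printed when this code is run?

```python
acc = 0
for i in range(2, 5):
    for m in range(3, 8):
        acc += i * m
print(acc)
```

i=2,m=3: acc = 0+6 = 6
i=2,m=4: acc = 6+8 = 14
i=2,m=5: acc = 14+10 = 24
i=2,m=6: acc = 24+12 = 36
i=2,m=7: acc = 36+14 = 50
i=3,m=3: acc = 50+9 = 59
i=3,m=4: acc = 59+12 = 71
i=3,m=5: acc = 71+15 = 86
i=3,m=6: acc = 86+18 = 104
i=3,m=7: acc = 104+21 = 125
i=4,m=3: acc = 125+12 = 137
i=4,m=4: acc = 137+16 = 153
i=4,m=5: acc = 153+20 = 173
i=4,m=6: acc = 173+24 = 197
i=4,m=7: acc = 197+28 = 225

225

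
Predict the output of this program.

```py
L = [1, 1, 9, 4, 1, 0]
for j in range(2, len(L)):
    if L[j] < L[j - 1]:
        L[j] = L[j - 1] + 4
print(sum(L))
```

j=2: 9>=1, unchanged → [1, 1, 9, 4, 1, 0]
j=3: 4<9, L[3] = 9+4 = 13 → [1, 1, 9, 13, 1, 0]
j=4: 1<13, L[4] = 13+4 = 17 → [1, 1, 9, 13, 17, 0]
j=5: 0<17, L[5] = 17+4 = 21 → [1, 1, 9, 13, 17, 21]
sum = 62

62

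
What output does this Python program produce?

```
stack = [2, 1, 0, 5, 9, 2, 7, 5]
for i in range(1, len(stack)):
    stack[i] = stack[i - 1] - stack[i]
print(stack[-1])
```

-27

i=1: stack[1] = 2-1 = 1 → [2, 1, 0, 5, 9, 2, 7, 5]
i=2: stack[2] = 1-0 = 1 → [2, 1, 1, 5, 9, 2, 7, 5]
i=3: stack[3] = 1-5 = -4 → [2, 1, 1, -4, 9, 2, 7, 5]
i=4: stack[4] = (-4)-9 = -13 → [2, 1, 1, -4, -13, 2, 7, 5]
i=5: stack[5] = (-13)-2 = -15 → [2, 1, 1, -4, -13, -15, 7, 5]
i=6: stack[6] = (-15)-7 = -22 → [2, 1, 1, -4, -13, -15, -22, 5]
i=7: stack[7] = (-22)-5 = -27 → [2, 1, 1, -4, -13, -15, -22, -27]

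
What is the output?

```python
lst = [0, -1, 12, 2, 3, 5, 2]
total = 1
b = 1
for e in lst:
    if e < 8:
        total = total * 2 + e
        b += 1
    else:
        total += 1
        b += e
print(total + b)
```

123

e=0: <8, total = 1*2+0 = 2; b=2
e=-1: <8, total = 2*2+(-1) = 3; b=3
e=12: not <8, total = 3+1 = 4; b=15
e=2: <8, total = 4*2+2 = 10; b=16
e=3: <8, total = 10*2+3 = 23; b=17
e=5: <8, total = 23*2+5 = 51; b=18
e=2: <8, total = 51*2+2 = 104; b=19
total+b = 104+19 = 123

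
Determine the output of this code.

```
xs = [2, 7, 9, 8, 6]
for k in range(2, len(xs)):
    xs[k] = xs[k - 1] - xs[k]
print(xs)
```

k=2: xs[2] = 7-9 = -2 → [2, 7, -2, 8, 6]
k=3: xs[3] = (-2)-8 = -10 → [2, 7, -2, -10, 6]
k=4: xs[4] = (-10)-6 = -16 → [2, 7, -2, -10, -16]

[2, 7, -2, -10, -16]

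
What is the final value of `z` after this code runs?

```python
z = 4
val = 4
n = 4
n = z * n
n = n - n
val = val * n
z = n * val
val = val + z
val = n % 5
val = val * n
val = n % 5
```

0

n = 4*4 = 16
n = 16-16 = 0
val = 4*0 = 0
z = 0*0 = 0
val = 0+0 = 0
val = 0%5 = 0
val = 0*0 = 0
val = 0%5 = 0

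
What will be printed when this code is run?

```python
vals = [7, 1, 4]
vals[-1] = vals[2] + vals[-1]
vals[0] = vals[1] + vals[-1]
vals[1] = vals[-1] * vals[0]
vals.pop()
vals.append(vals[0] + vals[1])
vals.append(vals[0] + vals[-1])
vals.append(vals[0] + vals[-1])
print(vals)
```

[9, 72, 81, 90, 99]

vals[-1] = vals[2]+vals[-1] = 4+4 = 8 → [7, 1, 8]
vals[0] = vals[1]+vals[-1] = 1+8 = 9 → [9, 1, 8]
vals[1] = vals[-1]*vals[0] = 8*9 = 72 → [9, 72, 8]
pop() removes 8 → [9, 72]
append vals[0]+vals[1] = 9+72 = 81 → [9, 72, 81]
append vals[0]+vals[-1] = 9+81 = 90 → [9, 72, 81, 90]
append vals[0]+vals[-1] = 9+90 = 99 → [9, 72, 81, 90, 99]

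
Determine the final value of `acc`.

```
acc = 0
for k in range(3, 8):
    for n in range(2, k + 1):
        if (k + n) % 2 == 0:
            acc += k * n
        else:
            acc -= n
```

k=3,n=2: odd sum, acc = 0-2 = -2
k=3,n=3: even sum, acc = (-2)+9 = 7
k=4,n=2: even sum, acc = 7+8 = 15
k=4,n=3: odd sum, acc = 15-3 = 12
k=4,n=4: even sum, acc = 12+16 = 28
k=5,n=2: odd sum, acc = 28-2 = 26
k=5,n=3: even sum, acc = 26+15 = 41
k=5,n=4: odd sum, acc = 41-4 = 37
k=5,n=5: even sum, acc = 37+25 = 62
k=6,n=2: even sum, acc = 62+12 = 74
k=6,n=3: odd sum, acc = 74-3 = 71
k=6,n=4: even sum, acc = 71+24 = 95
k=6,n=5: odd sum, acc = 95-5 = 90
k=6,n=6: even sum, acc = 90+36 = 126
k=7,n=2: odd sum, acc = 126-2 = 124
k=7,n=3: even sum, acc = 124+21 = 145
k=7,n=4: odd sum, acc = 145-4 = 141
k=7,n=5: even sum, acc = 141+35 = 176
k=7,n=6: odd sum, acc = 176-6 = 170
k=7,n=7: even sum, acc = 170+49 = 219

219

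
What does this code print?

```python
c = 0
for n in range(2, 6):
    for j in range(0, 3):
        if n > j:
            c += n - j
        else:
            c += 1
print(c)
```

31

n=2,j=0: 2>0, c = 0+2 = 2
n=2,j=1: 2>1, c = 2+1 = 3
n=2,j=2: not 2>2, c = 3+1 = 4
n=3,j=0: 3>0, c = 4+3 = 7
n=3,j=1: 3>1, c = 7+2 = 9
n=3,j=2: 3>2, c = 9+1 = 10
n=4,j=0: 4>0, c = 10+4 = 14
n=4,j=1: 4>1, c = 14+3 = 17
n=4,j=2: 4>2, c = 17+2 = 19
n=5,j=0: 5>0, c = 19+5 = 24
n=5,j=1: 5>1, c = 24+4 = 28
n=5,j=2: 5>2, c = 28+3 = 31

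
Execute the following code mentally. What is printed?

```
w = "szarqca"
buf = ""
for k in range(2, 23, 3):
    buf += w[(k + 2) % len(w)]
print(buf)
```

k=2: add w[4]='q' → 'q'
k=5: add w[0]='s' → 'qs'
k=8: add w[3]='r' → 'qsr'
k=11: add w[6]='a' → 'qsra'
k=14: add w[2]='a' → 'qsraa'
k=17: add w[5]='c' → 'qsraac'
k=20: add w[1]='z' → 'qsraacz'

qsraacz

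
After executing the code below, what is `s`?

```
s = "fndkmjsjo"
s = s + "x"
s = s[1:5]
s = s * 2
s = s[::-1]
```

+ 'x' → 'fndkmjsjox'
slice [1:5] → 'ndkm'
repeat ×2 → 'ndkmndkm'
reverse → 'mkdnmkdn'

'mkdnmkdn'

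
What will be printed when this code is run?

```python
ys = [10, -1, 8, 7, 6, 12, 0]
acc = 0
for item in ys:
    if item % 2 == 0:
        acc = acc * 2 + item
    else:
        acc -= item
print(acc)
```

232

item=10: even, acc = 0*2+10 = 10
item=-1: not even, acc = 10-(-1) = 11
item=8: even, acc = 11*2+8 = 30
item=7: not even, acc = 30-7 = 23
item=6: even, acc = 23*2+6 = 52
item=12: even, acc = 52*2+12 = 116
item=0: even, acc = 116*2+0 = 232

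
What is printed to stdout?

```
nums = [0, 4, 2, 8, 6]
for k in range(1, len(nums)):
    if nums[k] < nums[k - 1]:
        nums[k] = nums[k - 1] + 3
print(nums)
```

k=1: 4>=0, unchanged → [0, 4, 2, 8, 6]
k=2: 2<4, nums[2] = 4+3 = 7 → [0, 4, 7, 8, 6]
k=3: 8>=7, unchanged → [0, 4, 7, 8, 6]
k=4: 6<8, nums[4] = 8+3 = 11 → [0, 4, 7, 8, 11]

[0, 4, 7, 8, 11]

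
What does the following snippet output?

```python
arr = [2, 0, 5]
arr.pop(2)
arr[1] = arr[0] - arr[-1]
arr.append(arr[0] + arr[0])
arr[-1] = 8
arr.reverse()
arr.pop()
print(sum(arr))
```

10

pop(2) removes 5 → [2, 0]
arr[1] = arr[0]-arr[-1] = 2-0 = 2 → [2, 2]
append arr[0]+arr[0] = 2+2 = 4 → [2, 2, 4]
arr[-1] = 8 → [2, 2, 8]
reverse → [8, 2, 2]
pop() removes 2 → [8, 2]
sum = 10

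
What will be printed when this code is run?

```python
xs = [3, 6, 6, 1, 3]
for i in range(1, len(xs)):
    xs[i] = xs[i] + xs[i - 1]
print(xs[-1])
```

i=1: xs[1] = 6+3 = 9 → [3, 9, 6, 1, 3]
i=2: xs[2] = 6+9 = 15 → [3, 9, 15, 1, 3]
i=3: xs[3] = 1+15 = 16 → [3, 9, 15, 16, 3]
i=4: xs[4] = 3+16 = 19 → [3, 9, 15, 16, 19]

19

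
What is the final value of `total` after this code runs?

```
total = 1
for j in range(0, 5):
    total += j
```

j=0: total = 1+0 = 1
j=1: total = 1+1 = 2
j=2: total = 2+2 = 4
j=3: total = 4+3 = 7
j=4: total = 7+4 = 11

11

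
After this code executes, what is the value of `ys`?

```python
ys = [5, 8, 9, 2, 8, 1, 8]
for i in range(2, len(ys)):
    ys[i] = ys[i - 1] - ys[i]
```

i=2: ys[2] = 8-9 = -1 → [5, 8, -1, 2, 8, 1, 8]
i=3: ys[3] = (-1)-2 = -3 → [5, 8, -1, -3, 8, 1, 8]
i=4: ys[4] = (-3)-8 = -11 → [5, 8, -1, -3, -11, 1, 8]
i=5: ys[5] = (-11)-1 = -12 → [5, 8, -1, -3, -11, -12, 8]
i=6: ys[6] = (-12)-8 = -20 → [5, 8, -1, -3, -11, -12, -20]

[5, 8, -1, -3, -11, -12, -20]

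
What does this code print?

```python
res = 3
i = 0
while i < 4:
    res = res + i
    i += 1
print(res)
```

i=0: res = 3+0 = 3
i=1: res = 3+1 = 4
i=2: res = 4+2 = 6
i=3: res = 6+3 = 9

9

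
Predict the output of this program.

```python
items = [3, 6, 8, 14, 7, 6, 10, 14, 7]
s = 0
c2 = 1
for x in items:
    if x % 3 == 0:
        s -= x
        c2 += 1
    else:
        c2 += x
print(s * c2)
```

x=3: %3==0, s = 0-3 = -3; c2=2
x=6: %3==0, s = (-3)-6 = -9; c2=3
x=8: not %3==0; c2=11
x=14: not %3==0; c2=25
x=7: not %3==0; c2=32
x=6: %3==0, s = (-9)-6 = -15; c2=33
x=10: not %3==0; c2=43
x=14: not %3==0; c2=57
x=7: not %3==0; c2=64
s*c2 = (-15)*64 = -960

-960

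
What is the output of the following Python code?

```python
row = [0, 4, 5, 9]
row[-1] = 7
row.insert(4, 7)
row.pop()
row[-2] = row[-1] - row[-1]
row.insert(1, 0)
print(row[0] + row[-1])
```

row[-1] = 7 → [0, 4, 5, 7]
insert 7 at 4 → [0, 4, 5, 7, 7]
pop() removes 7 → [0, 4, 5, 7]
row[-2] = row[-1]-row[-1] = 7-7 = 0 → [0, 4, 0, 7]
insert 0 at 1 → [0, 0, 4, 0, 7]
row[0]+row[-1] = 0+7 = 7

7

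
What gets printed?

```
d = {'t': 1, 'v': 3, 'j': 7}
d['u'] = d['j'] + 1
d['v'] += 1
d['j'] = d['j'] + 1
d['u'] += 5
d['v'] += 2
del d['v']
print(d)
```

{'t': 1, 'j': 8, 'u': 13}

d['u'] = d['j']+1 = 8 → {'t': 1, 'v': 3, 'j': 7, 'u': 8}
d['v'] = 3+1 = 4 → {'t': 1, 'v': 4, 'j': 7, 'u': 8}
d['j'] = d['j']+1 = 8 → {'t': 1, 'v': 4, 'j': 8, 'u': 8}
d['u'] = 8+5 = 13 → {'t': 1, 'v': 4, 'j': 8, 'u': 13}
d['v'] = 4+2 = 6 → {'t': 1, 'v': 6, 'j': 8, 'u': 13}
del 'v' → {'t': 1, 'j': 8, 'u': 13}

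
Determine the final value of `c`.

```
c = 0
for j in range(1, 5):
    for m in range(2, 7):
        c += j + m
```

130

j=1,m=2: c = 0+3 = 3
j=1,m=3: c = 3+4 = 7
j=1,m=4: c = 7+5 = 12
j=1,m=5: c = 12+6 = 18
j=1,m=6: c = 18+7 = 25
j=2,m=2: c = 25+4 = 29
j=2,m=3: c = 29+5 = 34
j=2,m=4: c = 34+6 = 40
j=2,m=5: c = 40+7 = 47
j=2,m=6: c = 47+8 = 55
j=3,m=2: c = 55+5 = 60
j=3,m=3: c = 60+6 = 66
j=3,m=4: c = 66+7 = 73
j=3,m=5: c = 73+8 = 81
j=3,m=6: c = 81+9 = 90
j=4,m=2: c = 90+6 = 96
j=4,m=3: c = 96+7 = 103
j=4,m=4: c = 103+8 = 111
j=4,m=5: c = 111+9 = 120
j=4,m=6: c = 120+10 = 130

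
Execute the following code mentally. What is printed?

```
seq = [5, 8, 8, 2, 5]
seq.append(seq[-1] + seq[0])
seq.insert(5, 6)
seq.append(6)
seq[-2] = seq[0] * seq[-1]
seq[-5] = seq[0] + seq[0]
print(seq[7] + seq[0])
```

11

append seq[-1]+seq[0] = 5+5 = 10 → [5, 8, 8, 2, 5, 10]
insert 6 at 5 → [5, 8, 8, 2, 5, 6, 10]
append 6 → [5, 8, 8, 2, 5, 6, 10, 6]
seq[-2] = seq[0]*seq[-1] = 5*6 = 30 → [5, 8, 8, 2, 5, 6, 30, 6]
seq[-5] = seq[0]+seq[0] = 5+5 = 10 → [5, 8, 8, 10, 5, 6, 30, 6]
seq[7]+seq[0] = 6+5 = 11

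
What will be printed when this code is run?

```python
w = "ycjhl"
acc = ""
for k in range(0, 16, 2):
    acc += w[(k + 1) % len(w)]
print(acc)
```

chyjlchy

k=0: add w[1]='c' → 'c'
k=2: add w[3]='h' → 'ch'
k=4: add w[0]='y' → 'chy'
k=6: add w[2]='j' → 'chyj'
k=8: add w[4]='l' → 'chyjl'
k=10: add w[1]='c' → 'chyjlc'
k=12: add w[3]='h' → 'chyjlch'
k=14: add w[0]='y' → 'chyjlchy'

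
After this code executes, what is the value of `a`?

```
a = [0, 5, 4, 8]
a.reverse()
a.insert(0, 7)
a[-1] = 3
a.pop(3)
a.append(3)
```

reverse → [8, 4, 5, 0]
insert 7 at 0 → [7, 8, 4, 5, 0]
a[-1] = 3 → [7, 8, 4, 5, 3]
pop(3) removes 5 → [7, 8, 4, 3]
append 3 → [7, 8, 4, 3, 3]

[7, 8, 4, 3, 3]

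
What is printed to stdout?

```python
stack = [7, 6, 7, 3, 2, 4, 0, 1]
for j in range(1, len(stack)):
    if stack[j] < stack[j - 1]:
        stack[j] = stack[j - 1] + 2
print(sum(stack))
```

112

j=1: 6<7, stack[1] = 7+2 = 9 → [7, 9, 7, 3, 2, 4, 0, 1]
j=2: 7<9, stack[2] = 9+2 = 11 → [7, 9, 11, 3, 2, 4, 0, 1]
j=3: 3<11, stack[3] = 11+2 = 13 → [7, 9, 11, 13, 2, 4, 0, 1]
j=4: 2<13, stack[4] = 13+2 = 15 → [7, 9, 11, 13, 15, 4, 0, 1]
j=5: 4<15, stack[5] = 15+2 = 17 → [7, 9, 11, 13, 15, 17, 0, 1]
j=6: 0<17, stack[6] = 17+2 = 19 → [7, 9, 11, 13, 15, 17, 19, 1]
j=7: 1<19, stack[7] = 19+2 = 21 → [7, 9, 11, 13, 15, 17, 19, 21]
sum = 112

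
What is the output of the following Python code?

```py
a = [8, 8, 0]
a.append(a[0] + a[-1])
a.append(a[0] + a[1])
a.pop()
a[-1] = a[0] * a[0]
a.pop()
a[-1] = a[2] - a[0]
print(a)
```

[8, 8, -8]

append a[0]+a[-1] = 8+0 = 8 → [8, 8, 0, 8]
append a[0]+a[1] = 8+8 = 16 → [8, 8, 0, 8, 16]
pop() removes 16 → [8, 8, 0, 8]
a[-1] = a[0]*a[0] = 8*8 = 64 → [8, 8, 0, 64]
pop() removes 64 → [8, 8, 0]
a[-1] = a[2]-a[0] = 0-8 = -8 → [8, 8, -8]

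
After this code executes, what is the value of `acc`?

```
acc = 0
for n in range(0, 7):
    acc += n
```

21

n=0: acc = 0+0 = 0
n=1: acc = 0+1 = 1
n=2: acc = 1+2 = 3
n=3: acc = 3+3 = 6
n=4: acc = 6+4 = 10
n=5: acc = 10+5 = 15
n=6: acc = 15+6 = 21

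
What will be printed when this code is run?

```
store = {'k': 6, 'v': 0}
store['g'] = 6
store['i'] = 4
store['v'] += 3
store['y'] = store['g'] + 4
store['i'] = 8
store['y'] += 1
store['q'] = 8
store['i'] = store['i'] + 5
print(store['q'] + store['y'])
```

19

store['g'] = 6 → {'k': 6, 'v': 0, 'g': 6}
store['i'] = 4 → {'k': 6, 'v': 0, 'g': 6, 'i': 4}
store['v'] = 0+3 = 3 → {'k': 6, 'v': 3, 'g': 6, 'i': 4}
store['y'] = store['g']+4 = 10 → {'k': 6, 'v': 3, 'g': 6, 'i': 4, 'y': 10}
store['i'] = 8 → {'k': 6, 'v': 3, 'g': 6, 'i': 8, 'y': 10}
store['y'] = 10+1 = 11 → {'k': 6, 'v': 3, 'g': 6, 'i': 8, 'y': 11}
store['q'] = 8 → {'k': 6, 'v': 3, 'g': 6, 'i': 8, 'y': 11, 'q': 8}
store['i'] = store['i']+5 = 13 → {'k': 6, 'v': 3, 'g': 6, 'i': 13, 'y': 11, 'q': 8}
store['q']+store['y'] = 8+11 = 19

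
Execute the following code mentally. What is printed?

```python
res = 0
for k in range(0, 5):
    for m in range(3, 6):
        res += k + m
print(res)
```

k=0,m=3: res = 0+3 = 3
k=0,m=4: res = 3+4 = 7
k=0,m=5: res = 7+5 = 12
k=1,m=3: res = 12+4 = 16
k=1,m=4: res = 16+5 = 21
k=1,m=5: res = 21+6 = 27
k=2,m=3: res = 27+5 = 32
k=2,m=4: res = 32+6 = 38
k=2,m=5: res = 38+7 = 45
k=3,m=3: res = 45+6 = 51
k=3,m=4: res = 51+7 = 58
k=3,m=5: res = 58+8 = 66
k=4,m=3: res = 66+7 = 73
k=4,m=4: res = 73+8 = 81
k=4,m=5: res = 81+9 = 90

90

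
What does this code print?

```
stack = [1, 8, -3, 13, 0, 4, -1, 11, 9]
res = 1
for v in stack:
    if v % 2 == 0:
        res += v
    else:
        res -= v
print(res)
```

v=1: not even, res = 1-1 = 0
v=8: even, res = 0+8 = 8
v=-3: not even, res = 8-(-3) = 11
v=13: not even, res = 11-13 = -2
v=0: even, res = (-2)+0 = -2
v=4: even, res = (-2)+4 = 2
v=-1: not even, res = 2-(-1) = 3
v=11: not even, res = 3-11 = -8
v=9: not even, res = (-8)-9 = -17

-17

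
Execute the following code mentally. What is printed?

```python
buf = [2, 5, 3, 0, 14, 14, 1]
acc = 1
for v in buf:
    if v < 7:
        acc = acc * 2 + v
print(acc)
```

v=2: <7, acc = 1*2+2 = 4
v=5: <7, acc = 4*2+5 = 13
v=3: <7, acc = 13*2+3 = 29
v=0: <7, acc = 29*2+0 = 58
v=14: not <7
v=14: not <7
v=1: <7, acc = 58*2+1 = 117

117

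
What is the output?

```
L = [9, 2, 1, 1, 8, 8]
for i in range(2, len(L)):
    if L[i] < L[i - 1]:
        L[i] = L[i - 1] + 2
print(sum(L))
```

37

i=2: 1<2, L[2] = 2+2 = 4 → [9, 2, 4, 1, 8, 8]
i=3: 1<4, L[3] = 4+2 = 6 → [9, 2, 4, 6, 8, 8]
i=4: 8>=6, unchanged → [9, 2, 4, 6, 8, 8]
i=5: 8>=8, unchanged → [9, 2, 4, 6, 8, 8]
sum = 37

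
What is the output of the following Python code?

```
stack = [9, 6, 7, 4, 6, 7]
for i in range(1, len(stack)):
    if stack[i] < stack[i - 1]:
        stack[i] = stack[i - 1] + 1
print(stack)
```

i=1: 6<9, stack[1] = 9+1 = 10 → [9, 10, 7, 4, 6, 7]
i=2: 7<10, stack[2] = 10+1 = 11 → [9, 10, 11, 4, 6, 7]
i=3: 4<11, stack[3] = 11+1 = 12 → [9, 10, 11, 12, 6, 7]
i=4: 6<12, stack[4] = 12+1 = 13 → [9, 10, 11, 12, 13, 7]
i=5: 7<13, stack[5] = 13+1 = 14 → [9, 10, 11, 12, 13, 14]

[9, 10, 11, 12, 13, 14]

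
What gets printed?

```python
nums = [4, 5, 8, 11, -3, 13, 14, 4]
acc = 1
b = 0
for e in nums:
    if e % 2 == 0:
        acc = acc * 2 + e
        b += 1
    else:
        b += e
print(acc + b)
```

e=4: even, acc = 1*2+4 = 6; b=1
e=5: not even; b=6
e=8: even, acc = 6*2+8 = 20; b=7
e=11: not even; b=18
e=-3: not even; b=15
e=13: not even; b=28
e=14: even, acc = 20*2+14 = 54; b=29
e=4: even, acc = 54*2+4 = 112; b=30
acc+b = 112+30 = 142

142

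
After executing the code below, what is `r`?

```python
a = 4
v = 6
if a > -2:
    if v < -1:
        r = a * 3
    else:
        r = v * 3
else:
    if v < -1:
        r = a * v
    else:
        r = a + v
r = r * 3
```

54

a=4, v=6
a > -2 is True; v < -1 is False
→ r = v * 3 = 18
r = 18*3 = 54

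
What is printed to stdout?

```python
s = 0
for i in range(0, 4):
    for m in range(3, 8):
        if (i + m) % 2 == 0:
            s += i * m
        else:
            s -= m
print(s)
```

30

i=0,m=3: odd sum, s = 0-3 = -3
i=0,m=4: even sum, s = (-3)+0 = -3
i=0,m=5: odd sum, s = (-3)-5 = -8
i=0,m=6: even sum, s = (-8)+0 = -8
i=0,m=7: odd sum, s = (-8)-7 = -15
i=1,m=3: even sum, s = (-15)+3 = -12
i=1,m=4: odd sum, s = (-12)-4 = -16
i=1,m=5: even sum, s = (-16)+5 = -11
i=1,m=6: odd sum, s = (-11)-6 = -17
i=1,m=7: even sum, s = (-17)+7 = -10
i=2,m=3: odd sum, s = (-10)-3 = -13
i=2,m=4: even sum, s = (-13)+8 = -5
i=2,m=5: odd sum, s = (-5)-5 = -10
i=2,m=6: even sum, s = (-10)+12 = 2
i=2,m=7: odd sum, s = 2-7 = -5
i=3,m=3: even sum, s = (-5)+9 = 4
i=3,m=4: odd sum, s = 4-4 = 0
i=3,m=5: even sum, s = 0+15 = 15
i=3,m=6: odd sum, s = 15-6 = 9
i=3,m=7: even sum, s = 9+21 = 30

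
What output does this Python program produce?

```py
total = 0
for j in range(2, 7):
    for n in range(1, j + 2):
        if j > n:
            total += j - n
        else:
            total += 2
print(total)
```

55

j=2,n=1: 2>1, total = 0+1 = 1
j=2,n=2: not 2>2, total = 1+2 = 3
j=2,n=3: not 2>3, total = 3+2 = 5
j=3,n=1: 3>1, total = 5+2 = 7
j=3,n=2: 3>2, total = 7+1 = 8
j=3,n=3: not 3>3, total = 8+2 = 10
j=3,n=4: not 3>4, total = 10+2 = 12
j=4,n=1: 4>1, total = 12+3 = 15
j=4,n=2: 4>2, total = 15+2 = 17
j=4,n=3: 4>3, total = 17+1 = 18
j=4,n=4: not 4>4, total = 18+2 = 20
j=4,n=5: not 4>5, total = 20+2 = 22
j=5,n=1: 5>1, total = 22+4 = 26
j=5,n=2: 5>2, total = 26+3 = 29
j=5,n=3: 5>3, total = 29+2 = 31
j=5,n=4: 5>4, total = 31+1 = 32
j=5,n=5: not 5>5, total = 32+2 = 34
j=5,n=6: not 5>6, total = 34+2 = 36
j=6,n=1: 6>1, total = 36+5 = 41
j=6,n=2: 6>2, total = 41+4 = 45
j=6,n=3: 6>3, total = 45+3 = 48
j=6,n=4: 6>4, total = 48+2 = 50
j=6,n=5: 6>5, total = 50+1 = 51
j=6,n=6: not 6>6, total = 51+2 = 53
j=6,n=7: not 6>7, total = 53+2 = 55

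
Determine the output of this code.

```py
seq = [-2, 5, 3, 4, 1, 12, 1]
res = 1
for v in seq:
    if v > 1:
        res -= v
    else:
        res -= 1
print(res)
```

v=-2: not >1, res = 1-1 = 0
v=5: >1, res = 0-5 = -5
v=3: >1, res = (-5)-3 = -8
v=4: >1, res = (-8)-4 = -12
v=1: not >1, res = (-12)-1 = -13
v=12: >1, res = (-13)-12 = -25
v=1: not >1, res = (-25)-1 = -26

-26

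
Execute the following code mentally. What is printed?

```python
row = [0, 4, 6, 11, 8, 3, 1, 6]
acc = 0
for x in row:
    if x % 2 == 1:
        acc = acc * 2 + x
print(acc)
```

51

x=0: not odd
x=4: not odd
x=6: not odd
x=11: odd, acc = 0*2+11 = 11
x=8: not odd
x=3: odd, acc = 11*2+3 = 25
x=1: odd, acc = 25*2+1 = 51
x=6: not odd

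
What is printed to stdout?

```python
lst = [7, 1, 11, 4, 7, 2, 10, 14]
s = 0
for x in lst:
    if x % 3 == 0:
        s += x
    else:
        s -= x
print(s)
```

-56

x=7: not %3==0, s = 0-7 = -7
x=1: not %3==0, s = (-7)-1 = -8
x=11: not %3==0, s = (-8)-11 = -19
x=4: not %3==0, s = (-19)-4 = -23
x=7: not %3==0, s = (-23)-7 = -30
x=2: not %3==0, s = (-30)-2 = -32
x=10: not %3==0, s = (-32)-10 = -42
x=14: not %3==0, s = (-42)-14 = -56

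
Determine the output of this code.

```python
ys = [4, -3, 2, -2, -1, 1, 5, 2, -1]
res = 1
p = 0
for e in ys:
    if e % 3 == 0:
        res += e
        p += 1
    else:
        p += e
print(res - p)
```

e=4: not %3==0; p=4
e=-3: %3==0, res = 1+(-3) = -2; p=5
e=2: not %3==0; p=7
e=-2: not %3==0; p=5
e=-1: not %3==0; p=4
e=1: not %3==0; p=5
e=5: not %3==0; p=10
e=2: not %3==0; p=12
e=-1: not %3==0; p=11
res-p = (-2)-11 = -13

-13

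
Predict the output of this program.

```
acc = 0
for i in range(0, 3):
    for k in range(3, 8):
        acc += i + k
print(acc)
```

i=0,k=3: acc = 0+3 = 3
i=0,k=4: acc = 3+4 = 7
i=0,k=5: acc = 7+5 = 12
i=0,k=6: acc = 12+6 = 18
i=0,k=7: acc = 18+7 = 25
i=1,k=3: acc = 25+4 = 29
i=1,k=4: acc = 29+5 = 34
i=1,k=5: acc = 34+6 = 40
i=1,k=6: acc = 40+7 = 47
i=1,k=7: acc = 47+8 = 55
i=2,k=3: acc = 55+5 = 60
i=2,k=4: acc = 60+6 = 66
i=2,k=5: acc = 66+7 = 73
i=2,k=6: acc = 73+8 = 81
i=2,k=7: acc = 81+9 = 90

90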